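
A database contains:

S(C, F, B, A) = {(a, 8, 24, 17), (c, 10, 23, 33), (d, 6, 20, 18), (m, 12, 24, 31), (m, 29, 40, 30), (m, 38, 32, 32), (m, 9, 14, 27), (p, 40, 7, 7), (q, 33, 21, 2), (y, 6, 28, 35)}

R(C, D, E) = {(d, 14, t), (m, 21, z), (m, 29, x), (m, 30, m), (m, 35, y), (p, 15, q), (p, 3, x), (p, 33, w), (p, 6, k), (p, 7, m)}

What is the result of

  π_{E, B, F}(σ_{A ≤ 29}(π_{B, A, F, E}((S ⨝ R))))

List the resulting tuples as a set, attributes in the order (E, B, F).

Joining S and R on C yields {(d, 6, 20, 18, 14, t), (m, 12, 24, 31, 21, z), (m, 12, 24, 31, 29, x), (m, 12, 24, 31, 30, m), (m, 12, 24, 31, 35, y), (m, 29, 40, 30, 21, z), (m, 29, 40, 30, 29, x), (m, 29, 40, 30, 30, m), (m, 29, 40, 30, 35, y), (m, 38, 32, 32, 21, z), (m, 38, 32, 32, 29, x), (m, 38, 32, 32, 30, m), (m, 38, 32, 32, 35, y), (m, 9, 14, 27, 21, z), (m, 9, 14, 27, 29, x), (m, 9, 14, 27, 30, m), (m, 9, 14, 27, 35, y), (p, 40, 7, 7, 15, q), (p, 40, 7, 7, 3, x), (p, 40, 7, 7, 33, w), (p, 40, 7, 7, 6, k), (p, 40, 7, 7, 7, m)}.
π_{B, A, F, E} gives {(14, 27, 9, m), (14, 27, 9, x), (14, 27, 9, y), (14, 27, 9, z), (20, 18, 6, t), (24, 31, 12, m), (24, 31, 12, x), (24, 31, 12, y), (24, 31, 12, z), (32, 32, 38, m), (32, 32, 38, x), (32, 32, 38, y), (32, 32, 38, z), (40, 30, 29, m), (40, 30, 29, x), (40, 30, 29, y), (40, 30, 29, z), (7, 7, 40, k), (7, 7, 40, m), (7, 7, 40, q), (7, 7, 40, w), (7, 7, 40, x)}.
Selection A ≤ 29: {(14, 27, 9, m), (14, 27, 9, x), (14, 27, 9, y), (14, 27, 9, z), (20, 18, 6, t), (7, 7, 40, k), (7, 7, 40, m), (7, 7, 40, q), (7, 7, 40, w), (7, 7, 40, x)}
π_{E, B, F} gives {(k, 7, 40), (m, 14, 9), (m, 7, 40), (q, 7, 40), (t, 20, 6), (w, 7, 40), (x, 14, 9), (x, 7, 40), (y, 14, 9), (z, 14, 9)}.

{(k, 7, 40), (m, 14, 9), (m, 7, 40), (q, 7, 40), (t, 20, 6), (w, 7, 40), (x, 14, 9), (x, 7, 40), (y, 14, 9), (z, 14, 9)}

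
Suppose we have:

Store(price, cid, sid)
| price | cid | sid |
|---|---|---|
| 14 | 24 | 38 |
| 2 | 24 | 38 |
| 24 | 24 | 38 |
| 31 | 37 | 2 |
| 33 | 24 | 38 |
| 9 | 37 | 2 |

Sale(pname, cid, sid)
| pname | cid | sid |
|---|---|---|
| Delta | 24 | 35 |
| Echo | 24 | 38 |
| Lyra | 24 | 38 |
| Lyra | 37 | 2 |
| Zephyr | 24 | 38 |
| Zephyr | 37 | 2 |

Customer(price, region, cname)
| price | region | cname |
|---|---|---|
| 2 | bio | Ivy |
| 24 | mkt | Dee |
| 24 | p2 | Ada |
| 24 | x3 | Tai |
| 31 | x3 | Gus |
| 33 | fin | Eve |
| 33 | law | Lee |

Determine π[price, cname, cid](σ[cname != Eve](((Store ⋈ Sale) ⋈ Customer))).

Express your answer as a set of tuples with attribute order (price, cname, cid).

Joining Store and Sale on cid, sid yields {(14, 24, 38, Echo), (14, 24, 38, Lyra), (14, 24, 38, Zephyr), (2, 24, 38, Echo), (2, 24, 38, Lyra), (2, 24, 38, Zephyr), (24, 24, 38, Echo), (24, 24, 38, Lyra), (24, 24, 38, Zephyr), (31, 37, 2, Lyra), (31, 37, 2, Zephyr), (33, 24, 38, Echo), (33, 24, 38, Lyra), (33, 24, 38, Zephyr), (9, 37, 2, Lyra), (9, 37, 2, Zephyr)}.
Joining (Store ⋈ Sale) and Customer on price yields {(2, 24, 38, Echo, bio, Ivy), (2, 24, 38, Lyra, bio, Ivy), (2, 24, 38, Zephyr, bio, Ivy), (24, 24, 38, Echo, mkt, Dee), (24, 24, 38, Echo, p2, Ada), (24, 24, 38, Echo, x3, Tai), (24, 24, 38, Lyra, mkt, Dee), (24, 24, 38, Lyra, p2, Ada), (24, 24, 38, Lyra, x3, Tai), (24, 24, 38, Zephyr, mkt, Dee), (24, 24, 38, Zephyr, p2, Ada), (24, 24, 38, Zephyr, x3, Tai), (31, 37, 2, Lyra, x3, Gus), (31, 37, 2, Zephyr, x3, Gus), (33, 24, 38, Echo, fin, Eve), (33, 24, 38, Echo, law, Lee), (33, 24, 38, Lyra, fin, Eve), (33, 24, 38, Lyra, law, Lee), (33, 24, 38, Zephyr, fin, Eve), (33, 24, 38, Zephyr, law, Lee)}.
Apply σ_{cname != Eve}; surviving tuples: {(2, 24, 38, Echo, bio, Ivy), (2, 24, 38, Lyra, bio, Ivy), (2, 24, 38, Zephyr, bio, Ivy), (24, 24, 38, Echo, mkt, Dee), (24, 24, 38, Echo, p2, Ada), (24, 24, 38, Echo, x3, Tai), (24, 24, 38, Lyra, mkt, Dee), (24, 24, 38, Lyra, p2, Ada), (24, 24, 38, Lyra, x3, Tai), (24, 24, 38, Zephyr, mkt, Dee), (24, 24, 38, Zephyr, p2, Ada), (24, 24, 38, Zephyr, x3, Tai), (31, 37, 2, Lyra, x3, Gus), (31, 37, 2, Zephyr, x3, Gus), (33, 24, 38, Echo, law, Lee), (33, 24, 38, Lyra, law, Lee), (33, 24, 38, Zephyr, law, Lee)}
π[price, cname, cid]: project onto (price, cname, cid) (11 duplicate(s) eliminated) → {(2, Ivy, 24), (24, Ada, 24), (24, Dee, 24), (24, Tai, 24), (31, Gus, 37), (33, Lee, 24)}

{(2, Ivy, 24), (24, Ada, 24), (24, Dee, 24), (24, Tai, 24), (31, Gus, 37), (33, Lee, 24)}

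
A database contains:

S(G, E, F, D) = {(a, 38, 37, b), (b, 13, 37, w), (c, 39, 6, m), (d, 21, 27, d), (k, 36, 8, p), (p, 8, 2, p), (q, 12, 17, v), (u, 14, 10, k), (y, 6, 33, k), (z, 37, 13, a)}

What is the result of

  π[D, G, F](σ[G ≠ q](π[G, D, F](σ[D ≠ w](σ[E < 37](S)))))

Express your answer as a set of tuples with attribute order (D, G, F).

{(d, d, 27), (k, u, 10), (k, y, 33), (p, k, 8), (p, p, 2)}

Filtering on E < 37 leaves {(b, 13, 37, w), (d, 21, 27, d), (k, 36, 8, p), (p, 8, 2, p), (q, 12, 17, v), (u, 14, 10, k), (y, 6, 33, k)}.
Filtering on D ≠ w leaves {(d, 21, 27, d), (k, 36, 8, p), (p, 8, 2, p), (q, 12, 17, v), (u, 14, 10, k), (y, 6, 33, k)}.
π_{G, D, F} gives {(d, d, 27), (k, p, 8), (p, p, 2), (q, v, 17), (u, k, 10), (y, k, 33)}.
Filtering on G ≠ q leaves {(d, d, 27), (k, p, 8), (p, p, 2), (u, k, 10), (y, k, 33)}.
π_{D, G, F} gives {(d, d, 27), (k, u, 10), (k, y, 33), (p, k, 8), (p, p, 2)}.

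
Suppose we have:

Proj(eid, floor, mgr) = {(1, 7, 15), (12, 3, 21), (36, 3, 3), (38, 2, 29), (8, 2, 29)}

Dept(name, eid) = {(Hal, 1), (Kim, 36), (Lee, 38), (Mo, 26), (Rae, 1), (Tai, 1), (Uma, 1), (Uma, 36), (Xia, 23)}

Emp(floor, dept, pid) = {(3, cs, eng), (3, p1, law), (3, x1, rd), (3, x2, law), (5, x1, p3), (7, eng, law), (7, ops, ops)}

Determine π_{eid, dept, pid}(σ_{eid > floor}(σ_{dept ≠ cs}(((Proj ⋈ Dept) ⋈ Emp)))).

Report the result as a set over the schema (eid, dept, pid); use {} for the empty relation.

Joining Proj and Dept on eid yields {(1, 7, 15, Hal), (1, 7, 15, Rae), (1, 7, 15, Tai), (1, 7, 15, Uma), (36, 3, 3, Kim), (36, 3, 3, Uma), (38, 2, 29, Lee)}.
Joining (Proj ⋈ Dept) and Emp on floor yields {(1, 7, 15, Hal, eng, law), (1, 7, 15, Hal, ops, ops), (1, 7, 15, Rae, eng, law), (1, 7, 15, Rae, ops, ops), (1, 7, 15, Tai, eng, law), (1, 7, 15, Tai, ops, ops), (1, 7, 15, Uma, eng, law), (1, 7, 15, Uma, ops, ops), (36, 3, 3, Kim, cs, eng), (36, 3, 3, Kim, p1, law), (36, 3, 3, Kim, x1, rd), (36, 3, 3, Kim, x2, law), (36, 3, 3, Uma, cs, eng), (36, 3, 3, Uma, p1, law), (36, 3, 3, Uma, x1, rd), (36, 3, 3, Uma, x2, law)}.
σ[dept ≠ cs]: keep tuples satisfying dept ≠ cs → {(1, 7, 15, Hal, eng, law), (1, 7, 15, Hal, ops, ops), (1, 7, 15, Rae, eng, law), (1, 7, 15, Rae, ops, ops), (1, 7, 15, Tai, eng, law), (1, 7, 15, Tai, ops, ops), (1, 7, 15, Uma, eng, law), (1, 7, 15, Uma, ops, ops), (36, 3, 3, Kim, p1, law), (36, 3, 3, Kim, x1, rd), (36, 3, 3, Kim, x2, law), (36, 3, 3, Uma, p1, law), (36, 3, 3, Uma, x1, rd), (36, 3, 3, Uma, x2, law)}
σ[eid > floor]: keep tuples satisfying eid > floor → {(36, 3, 3, Kim, p1, law), (36, 3, 3, Kim, x1, rd), (36, 3, 3, Kim, x2, law), (36, 3, 3, Uma, p1, law), (36, 3, 3, Uma, x1, rd), (36, 3, 3, Uma, x2, law)}
π[eid, dept, pid]: project onto (eid, dept, pid) (3 duplicate(s) eliminated) → {(36, p1, law), (36, x1, rd), (36, x2, law)}

{(36, p1, law), (36, x1, rd), (36, x2, law)}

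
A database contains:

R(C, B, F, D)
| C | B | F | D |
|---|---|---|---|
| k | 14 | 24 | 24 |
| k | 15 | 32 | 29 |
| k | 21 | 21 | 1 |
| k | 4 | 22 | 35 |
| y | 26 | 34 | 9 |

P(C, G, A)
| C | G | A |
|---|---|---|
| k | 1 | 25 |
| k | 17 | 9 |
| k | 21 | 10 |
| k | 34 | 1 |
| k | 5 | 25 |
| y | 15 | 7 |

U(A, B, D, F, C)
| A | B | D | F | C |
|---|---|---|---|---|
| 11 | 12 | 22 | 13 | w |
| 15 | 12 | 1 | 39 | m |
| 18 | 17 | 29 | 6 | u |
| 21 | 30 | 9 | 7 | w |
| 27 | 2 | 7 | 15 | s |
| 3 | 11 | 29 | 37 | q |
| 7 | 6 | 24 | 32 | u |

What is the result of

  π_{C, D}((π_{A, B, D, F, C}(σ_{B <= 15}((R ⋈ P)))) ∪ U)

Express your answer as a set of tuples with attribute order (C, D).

Joining R and P on C yields {(k, 14, 24, 24, 1, 25), (k, 14, 24, 24, 17, 9), (k, 14, 24, 24, 21, 10), (k, 14, 24, 24, 34, 1), (k, 14, 24, 24, 5, 25), (k, 15, 32, 29, 1, 25), (k, 15, 32, 29, 17, 9), (k, 15, 32, 29, 21, 10), (k, 15, 32, 29, 34, 1), (k, 15, 32, 29, 5, 25), (k, 21, 21, 1, 1, 25), (k, 21, 21, 1, 17, 9), (k, 21, 21, 1, 21, 10), (k, 21, 21, 1, 34, 1), (k, 21, 21, 1, 5, 25), (k, 4, 22, 35, 1, 25), (k, 4, 22, 35, 17, 9), (k, 4, 22, 35, 21, 10), (k, 4, 22, 35, 34, 1), (k, 4, 22, 35, 5, 25), (y, 26, 34, 9, 15, 7)}.
Selection B <= 15: {(k, 14, 24, 24, 1, 25), (k, 14, 24, 24, 17, 9), (k, 14, 24, 24, 21, 10), (k, 14, 24, 24, 34, 1), (k, 14, 24, 24, 5, 25), (k, 15, 32, 29, 1, 25), (k, 15, 32, 29, 17, 9), (k, 15, 32, 29, 21, 10), (k, 15, 32, 29, 34, 1), (k, 15, 32, 29, 5, 25), (k, 4, 22, 35, 1, 25), (k, 4, 22, 35, 17, 9), (k, 4, 22, 35, 21, 10), (k, 4, 22, 35, 34, 1), (k, 4, 22, 35, 5, 25)}
π[A, B, D, F, C]: project onto (A, B, D, F, C) (3 duplicate(s) eliminated) → {(1, 14, 24, 24, k), (1, 15, 29, 32, k), (1, 4, 35, 22, k), (10, 14, 24, 24, k), (10, 15, 29, 32, k), (10, 4, 35, 22, k), (25, 14, 24, 24, k), (25, 15, 29, 32, k), (25, 4, 35, 22, k), (9, 14, 24, 24, k), (9, 15, 29, 32, k), (9, 4, 35, 22, k)}
Set union of the two operands is {(1, 14, 24, 24, k), (1, 15, 29, 32, k), (1, 4, 35, 22, k), (10, 14, 24, 24, k), (10, 15, 29, 32, k), (10, 4, 35, 22, k), (11, 12, 22, 13, w), (15, 12, 1, 39, m), (18, 17, 29, 6, u), (21, 30, 9, 7, w), (25, 14, 24, 24, k), (25, 15, 29, 32, k), (25, 4, 35, 22, k), (27, 2, 7, 15, s), (3, 11, 29, 37, q), (7, 6, 24, 32, u), (9, 14, 24, 24, k), (9, 15, 29, 32, k), (9, 4, 35, 22, k)}.
π[C, D]: project onto (C, D) (9 duplicate(s) eliminated) → {(k, 24), (k, 29), (k, 35), (m, 1), (q, 29), (s, 7), (u, 24), (u, 29), (w, 22), (w, 9)}

{(k, 24), (k, 29), (k, 35), (m, 1), (q, 29), (s, 7), (u, 24), (u, 29), (w, 22), (w, 9)}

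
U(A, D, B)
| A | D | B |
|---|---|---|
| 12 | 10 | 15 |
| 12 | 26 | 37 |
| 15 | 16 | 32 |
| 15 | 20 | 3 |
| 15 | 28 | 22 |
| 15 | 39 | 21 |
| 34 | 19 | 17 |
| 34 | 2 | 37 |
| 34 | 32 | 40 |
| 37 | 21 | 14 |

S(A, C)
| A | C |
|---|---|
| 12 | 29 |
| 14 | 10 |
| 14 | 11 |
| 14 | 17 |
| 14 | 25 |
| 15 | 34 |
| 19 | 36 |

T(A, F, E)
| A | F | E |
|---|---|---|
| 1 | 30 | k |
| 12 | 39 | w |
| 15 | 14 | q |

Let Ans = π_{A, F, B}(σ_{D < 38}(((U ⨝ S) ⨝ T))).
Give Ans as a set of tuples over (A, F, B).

Natural join on A: {(12, 10, 15, 29), (12, 26, 37, 29), (15, 16, 32, 34), (15, 20, 3, 34), (15, 28, 22, 34), (15, 39, 21, 34)}
Natural join on A: {(12, 10, 15, 29, 39, w), (12, 26, 37, 29, 39, w), (15, 16, 32, 34, 14, q), (15, 20, 3, 34, 14, q), (15, 28, 22, 34, 14, q), (15, 39, 21, 34, 14, q)}
Filtering on D < 38 leaves {(12, 10, 15, 29, 39, w), (12, 26, 37, 29, 39, w), (15, 16, 32, 34, 14, q), (15, 20, 3, 34, 14, q), (15, 28, 22, 34, 14, q)}.
Projecting to A, F, B: {(12, 39, 15), (12, 39, 37), (15, 14, 22), (15, 14, 3), (15, 14, 32)}

{(12, 39, 15), (12, 39, 37), (15, 14, 22), (15, 14, 3), (15, 14, 32)}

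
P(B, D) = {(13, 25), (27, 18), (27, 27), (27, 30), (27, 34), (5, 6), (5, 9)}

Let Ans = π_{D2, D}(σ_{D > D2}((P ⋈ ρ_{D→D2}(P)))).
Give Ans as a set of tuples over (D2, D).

{(18, 27), (18, 30), (18, 34), (27, 30), (27, 34), (30, 34), (6, 9)}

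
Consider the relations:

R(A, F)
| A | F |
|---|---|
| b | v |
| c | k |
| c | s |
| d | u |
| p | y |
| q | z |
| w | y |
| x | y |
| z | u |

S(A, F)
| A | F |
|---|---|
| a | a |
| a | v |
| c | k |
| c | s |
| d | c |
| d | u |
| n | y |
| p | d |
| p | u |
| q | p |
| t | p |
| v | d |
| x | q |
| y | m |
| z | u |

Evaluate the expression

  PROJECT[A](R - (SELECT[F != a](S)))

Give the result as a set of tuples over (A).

{b, p, q, w, x}

Apply σ_{F != a}; surviving tuples: {(a, v), (c, k), (c, s), (d, c), (d, u), (n, y), (p, d), (p, u), (q, p), (t, p), (v, d), (x, q), (y, m), (z, u)}
Set difference of the two operands is {(b, v), (p, y), (q, z), (w, y), (x, y)}.
Projecting to A: {b, p, q, w, x}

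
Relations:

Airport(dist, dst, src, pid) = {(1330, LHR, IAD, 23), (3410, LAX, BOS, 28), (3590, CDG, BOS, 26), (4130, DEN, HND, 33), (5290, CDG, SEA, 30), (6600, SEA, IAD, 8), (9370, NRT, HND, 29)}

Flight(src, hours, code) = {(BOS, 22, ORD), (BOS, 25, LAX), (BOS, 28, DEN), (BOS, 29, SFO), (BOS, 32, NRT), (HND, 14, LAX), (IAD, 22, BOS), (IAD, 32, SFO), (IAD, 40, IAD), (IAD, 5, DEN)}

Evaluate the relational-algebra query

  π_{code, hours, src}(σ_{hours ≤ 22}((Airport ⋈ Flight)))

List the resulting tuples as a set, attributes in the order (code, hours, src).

{(BOS, 22, IAD), (DEN, 5, IAD), (LAX, 14, HND), (ORD, 22, BOS)}

Joining Airport and Flight on src yields {(1330, LHR, IAD, 23, 22, BOS), (1330, LHR, IAD, 23, 32, SFO), (1330, LHR, IAD, 23, 40, IAD), (1330, LHR, IAD, 23, 5, DEN), (3410, LAX, BOS, 28, 22, ORD), (3410, LAX, BOS, 28, 25, LAX), (3410, LAX, BOS, 28, 28, DEN), (3410, LAX, BOS, 28, 29, SFO), (3410, LAX, BOS, 28, 32, NRT), (3590, CDG, BOS, 26, 22, ORD), (3590, CDG, BOS, 26, 25, LAX), (3590, CDG, BOS, 26, 28, DEN), (3590, CDG, BOS, 26, 29, SFO), (3590, CDG, BOS, 26, 32, NRT), (4130, DEN, HND, 33, 14, LAX), (6600, SEA, IAD, 8, 22, BOS), (6600, SEA, IAD, 8, 32, SFO), (6600, SEA, IAD, 8, 40, IAD), (6600, SEA, IAD, 8, 5, DEN), (9370, NRT, HND, 29, 14, LAX)}.
σ[hours ≤ 22]: keep tuples satisfying hours ≤ 22 → {(1330, LHR, IAD, 23, 22, BOS), (1330, LHR, IAD, 23, 5, DEN), (3410, LAX, BOS, 28, 22, ORD), (3590, CDG, BOS, 26, 22, ORD), (4130, DEN, HND, 33, 14, LAX), (6600, SEA, IAD, 8, 22, BOS), (6600, SEA, IAD, 8, 5, DEN), (9370, NRT, HND, 29, 14, LAX)}
π_{code, hours, src} gives {(BOS, 22, IAD), (DEN, 5, IAD), (LAX, 14, HND), (ORD, 22, BOS)} (4 duplicate(s) eliminated).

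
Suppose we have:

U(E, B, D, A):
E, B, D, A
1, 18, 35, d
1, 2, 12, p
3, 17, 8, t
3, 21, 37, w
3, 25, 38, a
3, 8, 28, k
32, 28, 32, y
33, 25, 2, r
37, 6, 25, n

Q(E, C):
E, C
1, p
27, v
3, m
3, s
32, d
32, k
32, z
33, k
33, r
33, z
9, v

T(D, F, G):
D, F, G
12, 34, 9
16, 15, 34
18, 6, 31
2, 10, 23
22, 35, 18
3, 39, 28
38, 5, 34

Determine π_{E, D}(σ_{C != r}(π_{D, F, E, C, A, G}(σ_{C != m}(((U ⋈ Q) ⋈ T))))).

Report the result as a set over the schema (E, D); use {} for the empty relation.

{(1, 12), (3, 38), (33, 2)}

Joining U and Q on E yields {(1, 18, 35, d, p), (1, 2, 12, p, p), (3, 17, 8, t, m), (3, 17, 8, t, s), (3, 21, 37, w, m), (3, 21, 37, w, s), (3, 25, 38, a, m), (3, 25, 38, a, s), (3, 8, 28, k, m), (3, 8, 28, k, s), (32, 28, 32, y, d), (32, 28, 32, y, k), (32, 28, 32, y, z), (33, 25, 2, r, k), (33, 25, 2, r, r), (33, 25, 2, r, z)}.
Joining (U ⋈ Q) and T on D yields {(1, 2, 12, p, p, 34, 9), (3, 25, 38, a, m, 5, 34), (3, 25, 38, a, s, 5, 34), (33, 25, 2, r, k, 10, 23), (33, 25, 2, r, r, 10, 23), (33, 25, 2, r, z, 10, 23)}.
Filtering on C != m leaves {(1, 2, 12, p, p, 34, 9), (3, 25, 38, a, s, 5, 34), (33, 25, 2, r, k, 10, 23), (33, 25, 2, r, r, 10, 23), (33, 25, 2, r, z, 10, 23)}.
π[D, F, E, C, A, G]: project onto (D, F, E, C, A, G) → {(12, 34, 1, p, p, 9), (2, 10, 33, k, r, 23), (2, 10, 33, r, r, 23), (2, 10, 33, z, r, 23), (38, 5, 3, s, a, 34)}
Filtering on C != r leaves {(12, 34, 1, p, p, 9), (2, 10, 33, k, r, 23), (2, 10, 33, z, r, 23), (38, 5, 3, s, a, 34)}.
π[E, D]: project onto (E, D) (1 duplicate(s) eliminated) → {(1, 12), (3, 38), (33, 2)}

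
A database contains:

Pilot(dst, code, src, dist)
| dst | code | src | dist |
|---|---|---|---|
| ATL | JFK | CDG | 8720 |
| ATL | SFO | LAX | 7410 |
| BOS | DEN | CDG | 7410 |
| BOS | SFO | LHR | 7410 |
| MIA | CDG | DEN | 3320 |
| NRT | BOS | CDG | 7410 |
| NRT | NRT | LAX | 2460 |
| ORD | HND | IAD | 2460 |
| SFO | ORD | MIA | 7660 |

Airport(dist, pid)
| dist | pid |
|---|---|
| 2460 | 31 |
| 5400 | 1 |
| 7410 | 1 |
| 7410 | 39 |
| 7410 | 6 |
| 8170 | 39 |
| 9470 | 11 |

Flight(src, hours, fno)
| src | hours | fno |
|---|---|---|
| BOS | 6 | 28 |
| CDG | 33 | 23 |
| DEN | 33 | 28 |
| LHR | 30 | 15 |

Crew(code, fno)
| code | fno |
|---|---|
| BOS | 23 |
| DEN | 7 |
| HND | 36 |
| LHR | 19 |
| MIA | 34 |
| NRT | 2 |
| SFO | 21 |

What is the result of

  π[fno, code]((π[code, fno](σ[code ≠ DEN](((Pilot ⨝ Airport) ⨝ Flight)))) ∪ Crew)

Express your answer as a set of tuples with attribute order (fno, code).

{(15, SFO), (19, LHR), (2, NRT), (21, SFO), (23, BOS), (34, MIA), (36, HND), (7, DEN)}

Pilot ⋈ Airport (natural join on dist): {(ATL, SFO, LAX, 7410, 1), (ATL, SFO, LAX, 7410, 39), (ATL, SFO, LAX, 7410, 6), (BOS, DEN, CDG, 7410, 1), (BOS, DEN, CDG, 7410, 39), (BOS, DEN, CDG, 7410, 6), (BOS, SFO, LHR, 7410, 1), (BOS, SFO, LHR, 7410, 39), (BOS, SFO, LHR, 7410, 6), (NRT, BOS, CDG, 7410, 1), (NRT, BOS, CDG, 7410, 39), (NRT, BOS, CDG, 7410, 6), (NRT, NRT, LAX, 2460, 31), (ORD, HND, IAD, 2460, 31)}
(Pilot ⨝ Airport) ⋈ Flight (natural join on src): {(BOS, DEN, CDG, 7410, 1, 33, 23), (BOS, DEN, CDG, 7410, 39, 33, 23), (BOS, DEN, CDG, 7410, 6, 33, 23), (BOS, SFO, LHR, 7410, 1, 30, 15), (BOS, SFO, LHR, 7410, 39, 30, 15), (BOS, SFO, LHR, 7410, 6, 30, 15), (NRT, BOS, CDG, 7410, 1, 33, 23), (NRT, BOS, CDG, 7410, 39, 33, 23), (NRT, BOS, CDG, 7410, 6, 33, 23)}
Selection code ≠ DEN: {(BOS, SFO, LHR, 7410, 1, 30, 15), (BOS, SFO, LHR, 7410, 39, 30, 15), (BOS, SFO, LHR, 7410, 6, 30, 15), (NRT, BOS, CDG, 7410, 1, 33, 23), (NRT, BOS, CDG, 7410, 39, 33, 23), (NRT, BOS, CDG, 7410, 6, 33, 23)}
Keep only column(s) code, fno (4 duplicate(s) eliminated): {(BOS, 23), (SFO, 15)}
Set union of the two operands is {(BOS, 23), (DEN, 7), (HND, 36), (LHR, 19), (MIA, 34), (NRT, 2), (SFO, 15), (SFO, 21)}.
Keep only column(s) fno, code: {(15, SFO), (19, LHR), (2, NRT), (21, SFO), (23, BOS), (34, MIA), (36, HND), (7, DEN)}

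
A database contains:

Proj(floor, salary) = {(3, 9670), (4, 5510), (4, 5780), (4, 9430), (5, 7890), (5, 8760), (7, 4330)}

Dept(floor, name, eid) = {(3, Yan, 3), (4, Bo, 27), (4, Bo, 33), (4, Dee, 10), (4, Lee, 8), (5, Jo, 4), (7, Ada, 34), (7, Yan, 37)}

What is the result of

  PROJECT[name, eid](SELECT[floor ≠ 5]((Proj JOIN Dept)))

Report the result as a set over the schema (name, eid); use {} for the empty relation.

Natural join on floor: {(3, 9670, Yan, 3), (4, 5510, Bo, 27), (4, 5510, Bo, 33), (4, 5510, Dee, 10), (4, 5510, Lee, 8), (4, 5780, Bo, 27), (4, 5780, Bo, 33), (4, 5780, Dee, 10), (4, 5780, Lee, 8), (4, 9430, Bo, 27), (4, 9430, Bo, 33), (4, 9430, Dee, 10), (4, 9430, Lee, 8), (5, 7890, Jo, 4), (5, 8760, Jo, 4), (7, 4330, Ada, 34), (7, 4330, Yan, 37)}
Apply σ_{floor ≠ 5}; surviving tuples: {(3, 9670, Yan, 3), (4, 5510, Bo, 27), (4, 5510, Bo, 33), (4, 5510, Dee, 10), (4, 5510, Lee, 8), (4, 5780, Bo, 27), (4, 5780, Bo, 33), (4, 5780, Dee, 10), (4, 5780, Lee, 8), (4, 9430, Bo, 27), (4, 9430, Bo, 33), (4, 9430, Dee, 10), (4, 9430, Lee, 8), (7, 4330, Ada, 34), (7, 4330, Yan, 37)}
Projecting to name, eid (8 duplicate(s) eliminated): {(Ada, 34), (Bo, 27), (Bo, 33), (Dee, 10), (Lee, 8), (Yan, 3), (Yan, 37)}

{(Ada, 34), (Bo, 27), (Bo, 33), (Dee, 10), (Lee, 8), (Yan, 3), (Yan, 37)}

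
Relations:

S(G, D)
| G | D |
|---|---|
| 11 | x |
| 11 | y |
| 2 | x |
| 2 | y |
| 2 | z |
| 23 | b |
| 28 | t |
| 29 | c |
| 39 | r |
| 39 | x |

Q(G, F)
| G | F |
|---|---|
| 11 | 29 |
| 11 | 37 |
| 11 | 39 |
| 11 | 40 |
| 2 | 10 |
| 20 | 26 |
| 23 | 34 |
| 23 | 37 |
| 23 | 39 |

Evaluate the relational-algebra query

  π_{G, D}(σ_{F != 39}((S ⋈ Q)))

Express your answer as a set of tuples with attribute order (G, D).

{(11, x), (11, y), (2, x), (2, y), (2, z), (23, b)}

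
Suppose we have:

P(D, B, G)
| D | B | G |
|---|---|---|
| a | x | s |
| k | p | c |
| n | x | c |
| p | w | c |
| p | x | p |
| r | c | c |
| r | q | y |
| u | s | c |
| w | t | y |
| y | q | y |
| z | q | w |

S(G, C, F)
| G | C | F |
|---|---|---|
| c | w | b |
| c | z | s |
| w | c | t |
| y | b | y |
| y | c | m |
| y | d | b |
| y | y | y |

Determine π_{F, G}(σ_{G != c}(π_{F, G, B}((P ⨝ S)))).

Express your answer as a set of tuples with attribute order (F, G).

{(b, y), (m, y), (t, w), (y, y)}

P ⋈ S (natural join on G): {(k, p, c, w, b), (k, p, c, z, s), (n, x, c, w, b), (n, x, c, z, s), (p, w, c, w, b), (p, w, c, z, s), (r, c, c, w, b), (r, c, c, z, s), (r, q, y, b, y), (r, q, y, c, m), (r, q, y, d, b), (r, q, y, y, y), (u, s, c, w, b), (u, s, c, z, s), (w, t, y, b, y), (w, t, y, c, m), (w, t, y, d, b), (w, t, y, y, y), (y, q, y, b, y), (y, q, y, c, m), (y, q, y, d, b), (y, q, y, y, y), (z, q, w, c, t)}
π_{F, G, B} gives {(b, c, c), (b, c, p), (b, c, s), (b, c, w), (b, c, x), (b, y, q), (b, y, t), (m, y, q), (m, y, t), (s, c, c), (s, c, p), (s, c, s), (s, c, w), (s, c, x), (t, w, q), (y, y, q), (y, y, t)} (6 duplicate(s) eliminated).
Apply σ_{G != c}; surviving tuples: {(b, y, q), (b, y, t), (m, y, q), (m, y, t), (t, w, q), (y, y, q), (y, y, t)}
π_{F, G} gives {(b, y), (m, y), (t, w), (y, y)} (3 duplicate(s) eliminated).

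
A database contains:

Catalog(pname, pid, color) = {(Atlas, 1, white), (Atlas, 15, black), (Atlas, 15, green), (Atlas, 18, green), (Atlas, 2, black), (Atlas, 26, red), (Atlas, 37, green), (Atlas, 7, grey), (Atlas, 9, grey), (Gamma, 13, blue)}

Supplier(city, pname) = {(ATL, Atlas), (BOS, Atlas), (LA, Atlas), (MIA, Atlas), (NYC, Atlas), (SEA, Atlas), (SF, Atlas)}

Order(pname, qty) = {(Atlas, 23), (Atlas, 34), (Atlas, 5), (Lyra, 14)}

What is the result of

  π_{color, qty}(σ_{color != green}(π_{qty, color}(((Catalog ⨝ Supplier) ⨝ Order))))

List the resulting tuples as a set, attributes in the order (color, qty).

{(black, 23), (black, 34), (black, 5), (grey, 23), (grey, 34), (grey, 5), (red, 23), (red, 34), (red, 5), (white, 23), (white, 34), (white, 5)}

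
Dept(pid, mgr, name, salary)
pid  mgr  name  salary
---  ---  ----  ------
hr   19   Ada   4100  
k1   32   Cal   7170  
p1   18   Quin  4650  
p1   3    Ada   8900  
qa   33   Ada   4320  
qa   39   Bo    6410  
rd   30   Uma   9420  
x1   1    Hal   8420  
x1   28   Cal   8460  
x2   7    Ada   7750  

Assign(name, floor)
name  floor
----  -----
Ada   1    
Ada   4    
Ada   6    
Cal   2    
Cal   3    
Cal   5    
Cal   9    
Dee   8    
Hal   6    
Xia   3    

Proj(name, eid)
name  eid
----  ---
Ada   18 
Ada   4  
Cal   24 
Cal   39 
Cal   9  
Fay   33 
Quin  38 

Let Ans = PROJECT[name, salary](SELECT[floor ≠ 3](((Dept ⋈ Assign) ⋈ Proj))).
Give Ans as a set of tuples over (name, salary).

Dept ⋈ Assign (natural join on name): {(hr, 19, Ada, 4100, 1), (hr, 19, Ada, 4100, 4), (hr, 19, Ada, 4100, 6), (k1, 32, Cal, 7170, 2), (k1, 32, Cal, 7170, 3), (k1, 32, Cal, 7170, 5), (k1, 32, Cal, 7170, 9), (p1, 3, Ada, 8900, 1), (p1, 3, Ada, 8900, 4), (p1, 3, Ada, 8900, 6), (qa, 33, Ada, 4320, 1), (qa, 33, Ada, 4320, 4), (qa, 33, Ada, 4320, 6), (x1, 1, Hal, 8420, 6), (x1, 28, Cal, 8460, 2), (x1, 28, Cal, 8460, 3), (x1, 28, Cal, 8460, 5), (x1, 28, Cal, 8460, 9), (x2, 7, Ada, 7750, 1), (x2, 7, Ada, 7750, 4), (x2, 7, Ada, 7750, 6)}
(Dept ⋈ Assign) ⋈ Proj (natural join on name): {(hr, 19, Ada, 4100, 1, 18), (hr, 19, Ada, 4100, 1, 4), (hr, 19, Ada, 4100, 4, 18), (hr, 19, Ada, 4100, 4, 4), (hr, 19, Ada, 4100, 6, 18), (hr, 19, Ada, 4100, 6, 4), (k1, 32, Cal, 7170, 2, 24), (k1, 32, Cal, 7170, 2, 39), (k1, 32, Cal, 7170, 2, 9), (k1, 32, Cal, 7170, 3, 24), (k1, 32, Cal, 7170, 3, 39), (k1, 32, Cal, 7170, 3, 9), (k1, 32, Cal, 7170, 5, 24), (k1, 32, Cal, 7170, 5, 39), (k1, 32, Cal, 7170, 5, 9), (k1, 32, Cal, 7170, 9, 24), (k1, 32, Cal, 7170, 9, 39), (k1, 32, Cal, 7170, 9, 9), (p1, 3, Ada, 8900, 1, 18), (p1, 3, Ada, 8900, 1, 4), (p1, 3, Ada, 8900, 4, 18), (p1, 3, Ada, 8900, 4, 4), (p1, 3, Ada, 8900, 6, 18), (p1, 3, Ada, 8900, 6, 4), (qa, 33, Ada, 4320, 1, 18), (qa, 33, Ada, 4320, 1, 4), (qa, 33, Ada, 4320, 4, 18), (qa, 33, Ada, 4320, 4, 4), (qa, 33, Ada, 4320, 6, 18), (qa, 33, Ada, 4320, 6, 4), (x1, 28, Cal, 8460, 2, 24), (x1, 28, Cal, 8460, 2, 39), (x1, 28, Cal, 8460, 2, 9), (x1, 28, Cal, 8460, 3, 24), (x1, 28, Cal, 8460, 3, 39), (x1, 28, Cal, 8460, 3, 9), (x1, 28, Cal, 8460, 5, 24), (x1, 28, Cal, 8460, 5, 39), (x1, 28, Cal, 8460, 5, 9), (x1, 28, Cal, 8460, 9, 24), (x1, 28, Cal, 8460, 9, 39), (x1, 28, Cal, 8460, 9, 9), (x2, 7, Ada, 7750, 1, 18), (x2, 7, Ada, 7750, 1, 4), (x2, 7, Ada, 7750, 4, 18), (x2, 7, Ada, 7750, 4, 4), (x2, 7, Ada, 7750, 6, 18), (x2, 7, Ada, 7750, 6, 4)}
Selection floor ≠ 3: {(hr, 19, Ada, 4100, 1, 18), (hr, 19, Ada, 4100, 1, 4), (hr, 19, Ada, 4100, 4, 18), (hr, 19, Ada, 4100, 4, 4), (hr, 19, Ada, 4100, 6, 18), (hr, 19, Ada, 4100, 6, 4), (k1, 32, Cal, 7170, 2, 24), (k1, 32, Cal, 7170, 2, 39), (k1, 32, Cal, 7170, 2, 9), (k1, 32, Cal, 7170, 5, 24), (k1, 32, Cal, 7170, 5, 39), (k1, 32, Cal, 7170, 5, 9), (k1, 32, Cal, 7170, 9, 24), (k1, 32, Cal, 7170, 9, 39), (k1, 32, Cal, 7170, 9, 9), (p1, 3, Ada, 8900, 1, 18), (p1, 3, Ada, 8900, 1, 4), (p1, 3, Ada, 8900, 4, 18), (p1, 3, Ada, 8900, 4, 4), (p1, 3, Ada, 8900, 6, 18), (p1, 3, Ada, 8900, 6, 4), (qa, 33, Ada, 4320, 1, 18), (qa, 33, Ada, 4320, 1, 4), (qa, 33, Ada, 4320, 4, 18), (qa, 33, Ada, 4320, 4, 4), (qa, 33, Ada, 4320, 6, 18), (qa, 33, Ada, 4320, 6, 4), (x1, 28, Cal, 8460, 2, 24), (x1, 28, Cal, 8460, 2, 39), (x1, 28, Cal, 8460, 2, 9), (x1, 28, Cal, 8460, 5, 24), (x1, 28, Cal, 8460, 5, 39), (x1, 28, Cal, 8460, 5, 9), (x1, 28, Cal, 8460, 9, 24), (x1, 28, Cal, 8460, 9, 39), (x1, 28, Cal, 8460, 9, 9), (x2, 7, Ada, 7750, 1, 18), (x2, 7, Ada, 7750, 1, 4), (x2, 7, Ada, 7750, 4, 18), (x2, 7, Ada, 7750, 4, 4), (x2, 7, Ada, 7750, 6, 18), (x2, 7, Ada, 7750, 6, 4)}
Keep only column(s) name, salary (36 duplicate(s) eliminated): {(Ada, 4100), (Ada, 4320), (Ada, 7750), (Ada, 8900), (Cal, 7170), (Cal, 8460)}

{(Ada, 4100), (Ada, 4320), (Ada, 7750), (Ada, 8900), (Cal, 7170), (Cal, 8460)}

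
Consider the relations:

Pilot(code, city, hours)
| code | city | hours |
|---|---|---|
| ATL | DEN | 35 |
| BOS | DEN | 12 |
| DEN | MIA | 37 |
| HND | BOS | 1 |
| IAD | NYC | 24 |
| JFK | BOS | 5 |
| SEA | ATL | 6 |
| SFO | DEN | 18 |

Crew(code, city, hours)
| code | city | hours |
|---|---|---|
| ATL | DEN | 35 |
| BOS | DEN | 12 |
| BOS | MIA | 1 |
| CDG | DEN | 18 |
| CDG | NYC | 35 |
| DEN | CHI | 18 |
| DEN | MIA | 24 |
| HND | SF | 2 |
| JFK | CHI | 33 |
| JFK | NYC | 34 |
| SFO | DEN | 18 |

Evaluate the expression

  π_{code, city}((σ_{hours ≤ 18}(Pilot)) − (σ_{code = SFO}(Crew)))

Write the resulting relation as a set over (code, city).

{(BOS, DEN), (HND, BOS), (JFK, BOS), (SEA, ATL)}

σ[hours ≤ 18]: keep tuples satisfying hours ≤ 18 → {(BOS, DEN, 12), (HND, BOS, 1), (JFK, BOS, 5), (SEA, ATL, 6), (SFO, DEN, 18)}
σ[code = SFO]: keep tuples satisfying code = SFO → {(SFO, DEN, 18)}
Taking the difference: {(BOS, DEN, 12), (HND, BOS, 1), (JFK, BOS, 5), (SEA, ATL, 6)}
Projecting to code, city: {(BOS, DEN), (HND, BOS), (JFK, BOS), (SEA, ATL)}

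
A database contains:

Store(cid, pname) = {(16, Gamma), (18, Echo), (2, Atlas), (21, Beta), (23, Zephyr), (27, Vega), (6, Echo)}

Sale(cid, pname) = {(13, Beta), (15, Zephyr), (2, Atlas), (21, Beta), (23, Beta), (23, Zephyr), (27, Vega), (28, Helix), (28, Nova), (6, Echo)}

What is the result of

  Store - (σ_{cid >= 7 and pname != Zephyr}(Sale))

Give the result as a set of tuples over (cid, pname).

{(16, Gamma), (18, Echo), (2, Atlas), (23, Zephyr), (6, Echo)}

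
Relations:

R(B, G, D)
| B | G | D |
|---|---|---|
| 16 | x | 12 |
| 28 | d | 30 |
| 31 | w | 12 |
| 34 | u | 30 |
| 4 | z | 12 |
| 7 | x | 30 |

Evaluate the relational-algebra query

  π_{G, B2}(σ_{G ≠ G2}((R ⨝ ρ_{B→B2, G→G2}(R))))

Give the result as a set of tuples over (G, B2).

{(d, 34), (d, 7), (u, 28), (u, 7), (w, 16), (w, 4), (x, 28), (x, 31), (x, 34), (x, 4), (z, 16), (z, 31)}

ρ[B→B2, G→G2]: schema becomes (B2, G2, D); tuples unchanged.
R ⋈ ρ_{B→B2, G→G2}(R) (natural join on D): {(16, x, 12, 16, x), (16, x, 12, 31, w), (16, x, 12, 4, z), (28, d, 30, 28, d), (28, d, 30, 34, u), (28, d, 30, 7, x), (31, w, 12, 16, x), (31, w, 12, 31, w), (31, w, 12, 4, z), (34, u, 30, 28, d), (34, u, 30, 34, u), (34, u, 30, 7, x), (4, z, 12, 16, x), (4, z, 12, 31, w), (4, z, 12, 4, z), (7, x, 30, 28, d), (7, x, 30, 34, u), (7, x, 30, 7, x)}
Filtering on G ≠ G2 leaves {(16, x, 12, 31, w), (16, x, 12, 4, z), (28, d, 30, 34, u), (28, d, 30, 7, x), (31, w, 12, 16, x), (31, w, 12, 4, z), (34, u, 30, 28, d), (34, u, 30, 7, x), (4, z, 12, 16, x), (4, z, 12, 31, w), (7, x, 30, 28, d), (7, x, 30, 34, u)}.
Projecting to G, B2: {(d, 34), (d, 7), (u, 28), (u, 7), (w, 16), (w, 4), (x, 28), (x, 31), (x, 34), (x, 4), (z, 16), (z, 31)}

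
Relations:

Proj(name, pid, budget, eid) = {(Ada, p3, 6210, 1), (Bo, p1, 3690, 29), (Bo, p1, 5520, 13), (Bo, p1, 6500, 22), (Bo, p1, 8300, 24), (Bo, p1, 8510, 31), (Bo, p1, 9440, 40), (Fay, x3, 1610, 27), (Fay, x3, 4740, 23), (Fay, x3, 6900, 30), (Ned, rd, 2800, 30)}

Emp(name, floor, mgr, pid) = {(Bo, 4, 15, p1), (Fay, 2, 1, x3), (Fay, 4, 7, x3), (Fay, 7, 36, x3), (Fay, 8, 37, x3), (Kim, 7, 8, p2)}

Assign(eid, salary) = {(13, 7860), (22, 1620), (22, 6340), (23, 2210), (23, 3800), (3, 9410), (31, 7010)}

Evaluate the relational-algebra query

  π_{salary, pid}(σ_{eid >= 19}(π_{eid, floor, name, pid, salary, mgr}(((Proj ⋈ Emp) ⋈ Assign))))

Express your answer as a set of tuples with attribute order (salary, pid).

{(1620, p1), (2210, x3), (3800, x3), (6340, p1), (7010, p1)}

Natural join on name, pid: {(Bo, p1, 3690, 29, 4, 15), (Bo, p1, 5520, 13, 4, 15), (Bo, p1, 6500, 22, 4, 15), (Bo, p1, 8300, 24, 4, 15), (Bo, p1, 8510, 31, 4, 15), (Bo, p1, 9440, 40, 4, 15), (Fay, x3, 1610, 27, 2, 1), (Fay, x3, 1610, 27, 4, 7), (Fay, x3, 1610, 27, 7, 36), (Fay, x3, 1610, 27, 8, 37), (Fay, x3, 4740, 23, 2, 1), (Fay, x3, 4740, 23, 4, 7), (Fay, x3, 4740, 23, 7, 36), (Fay, x3, 4740, 23, 8, 37), (Fay, x3, 6900, 30, 2, 1), (Fay, x3, 6900, 30, 4, 7), (Fay, x3, 6900, 30, 7, 36), (Fay, x3, 6900, 30, 8, 37)}
Natural join on eid: {(Bo, p1, 5520, 13, 4, 15, 7860), (Bo, p1, 6500, 22, 4, 15, 1620), (Bo, p1, 6500, 22, 4, 15, 6340), (Bo, p1, 8510, 31, 4, 15, 7010), (Fay, x3, 4740, 23, 2, 1, 2210), (Fay, x3, 4740, 23, 2, 1, 3800), (Fay, x3, 4740, 23, 4, 7, 2210), (Fay, x3, 4740, 23, 4, 7, 3800), (Fay, x3, 4740, 23, 7, 36, 2210), (Fay, x3, 4740, 23, 7, 36, 3800), (Fay, x3, 4740, 23, 8, 37, 2210), (Fay, x3, 4740, 23, 8, 37, 3800)}
π[eid, floor, name, pid, salary, mgr]: project onto (eid, floor, name, pid, salary, mgr) → {(13, 4, Bo, p1, 7860, 15), (22, 4, Bo, p1, 1620, 15), (22, 4, Bo, p1, 6340, 15), (23, 2, Fay, x3, 2210, 1), (23, 2, Fay, x3, 3800, 1), (23, 4, Fay, x3, 2210, 7), (23, 4, Fay, x3, 3800, 7), (23, 7, Fay, x3, 2210, 36), (23, 7, Fay, x3, 3800, 36), (23, 8, Fay, x3, 2210, 37), (23, 8, Fay, x3, 3800, 37), (31, 4, Bo, p1, 7010, 15)}
Filtering on eid >= 19 leaves {(22, 4, Bo, p1, 1620, 15), (22, 4, Bo, p1, 6340, 15), (23, 2, Fay, x3, 2210, 1), (23, 2, Fay, x3, 3800, 1), (23, 4, Fay, x3, 2210, 7), (23, 4, Fay, x3, 3800, 7), (23, 7, Fay, x3, 2210, 36), (23, 7, Fay, x3, 3800, 36), (23, 8, Fay, x3, 2210, 37), (23, 8, Fay, x3, 3800, 37), (31, 4, Bo, p1, 7010, 15)}.
π[salary, pid]: project onto (salary, pid) (6 duplicate(s) eliminated) → {(1620, p1), (2210, x3), (3800, x3), (6340, p1), (7010, p1)}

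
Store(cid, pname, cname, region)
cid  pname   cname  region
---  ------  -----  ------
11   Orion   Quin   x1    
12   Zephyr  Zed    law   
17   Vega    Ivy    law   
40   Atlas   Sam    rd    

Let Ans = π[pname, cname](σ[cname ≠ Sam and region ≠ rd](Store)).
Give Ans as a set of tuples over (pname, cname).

{(Orion, Quin), (Vega, Ivy), (Zephyr, Zed)}

Filtering on cname ≠ Sam and region ≠ rd leaves {(11, Orion, Quin, x1), (12, Zephyr, Zed, law), (17, Vega, Ivy, law)}.
π_{pname, cname} gives {(Orion, Quin), (Vega, Ivy), (Zephyr, Zed)}.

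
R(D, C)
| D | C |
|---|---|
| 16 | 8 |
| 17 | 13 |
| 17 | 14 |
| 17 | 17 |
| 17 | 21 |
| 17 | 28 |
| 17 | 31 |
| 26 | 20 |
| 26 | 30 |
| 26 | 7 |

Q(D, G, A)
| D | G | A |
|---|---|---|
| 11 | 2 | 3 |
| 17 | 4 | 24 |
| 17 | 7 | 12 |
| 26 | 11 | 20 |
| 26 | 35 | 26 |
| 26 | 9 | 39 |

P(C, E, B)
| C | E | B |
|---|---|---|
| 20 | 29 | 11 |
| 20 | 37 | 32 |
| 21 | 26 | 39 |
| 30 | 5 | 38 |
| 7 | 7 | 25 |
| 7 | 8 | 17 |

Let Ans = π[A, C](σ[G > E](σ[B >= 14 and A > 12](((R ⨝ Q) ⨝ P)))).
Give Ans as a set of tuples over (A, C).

{(20, 30), (20, 7), (26, 30), (26, 7), (39, 30), (39, 7)}

Natural join on D: {(17, 13, 4, 24), (17, 13, 7, 12), (17, 14, 4, 24), (17, 14, 7, 12), (17, 17, 4, 24), (17, 17, 7, 12), (17, 21, 4, 24), (17, 21, 7, 12), (17, 28, 4, 24), (17, 28, 7, 12), (17, 31, 4, 24), (17, 31, 7, 12), (26, 20, 11, 20), (26, 20, 35, 26), (26, 20, 9, 39), (26, 30, 11, 20), (26, 30, 35, 26), (26, 30, 9, 39), (26, 7, 11, 20), (26, 7, 35, 26), (26, 7, 9, 39)}
Natural join on C: {(17, 21, 4, 24, 26, 39), (17, 21, 7, 12, 26, 39), (26, 20, 11, 20, 29, 11), (26, 20, 11, 20, 37, 32), (26, 20, 35, 26, 29, 11), (26, 20, 35, 26, 37, 32), (26, 20, 9, 39, 29, 11), (26, 20, 9, 39, 37, 32), (26, 30, 11, 20, 5, 38), (26, 30, 35, 26, 5, 38), (26, 30, 9, 39, 5, 38), (26, 7, 11, 20, 7, 25), (26, 7, 11, 20, 8, 17), (26, 7, 35, 26, 7, 25), (26, 7, 35, 26, 8, 17), (26, 7, 9, 39, 7, 25), (26, 7, 9, 39, 8, 17)}
Apply σ_{B >= 14 and A > 12}; surviving tuples: {(17, 21, 4, 24, 26, 39), (26, 20, 11, 20, 37, 32), (26, 20, 35, 26, 37, 32), (26, 20, 9, 39, 37, 32), (26, 30, 11, 20, 5, 38), (26, 30, 35, 26, 5, 38), (26, 30, 9, 39, 5, 38), (26, 7, 11, 20, 7, 25), (26, 7, 11, 20, 8, 17), (26, 7, 35, 26, 7, 25), (26, 7, 35, 26, 8, 17), (26, 7, 9, 39, 7, 25), (26, 7, 9, 39, 8, 17)}
Apply σ_{G > E}; surviving tuples: {(26, 30, 11, 20, 5, 38), (26, 30, 35, 26, 5, 38), (26, 30, 9, 39, 5, 38), (26, 7, 11, 20, 7, 25), (26, 7, 11, 20, 8, 17), (26, 7, 35, 26, 7, 25), (26, 7, 35, 26, 8, 17), (26, 7, 9, 39, 7, 25), (26, 7, 9, 39, 8, 17)}
π[A, C]: project onto (A, C) (3 duplicate(s) eliminated) → {(20, 30), (20, 7), (26, 30), (26, 7), (39, 30), (39, 7)}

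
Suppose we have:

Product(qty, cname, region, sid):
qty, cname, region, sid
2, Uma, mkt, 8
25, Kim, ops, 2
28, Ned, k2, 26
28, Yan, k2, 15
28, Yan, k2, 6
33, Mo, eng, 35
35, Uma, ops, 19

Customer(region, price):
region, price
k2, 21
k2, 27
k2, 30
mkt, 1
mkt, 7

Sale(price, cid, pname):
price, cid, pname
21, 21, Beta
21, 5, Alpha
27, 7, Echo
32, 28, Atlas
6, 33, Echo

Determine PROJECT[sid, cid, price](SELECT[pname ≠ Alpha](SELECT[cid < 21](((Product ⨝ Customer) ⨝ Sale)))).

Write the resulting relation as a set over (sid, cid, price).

Joining Product and Customer on region yields {(2, Uma, mkt, 8, 1), (2, Uma, mkt, 8, 7), (28, Ned, k2, 26, 21), (28, Ned, k2, 26, 27), (28, Ned, k2, 26, 30), (28, Yan, k2, 15, 21), (28, Yan, k2, 15, 27), (28, Yan, k2, 15, 30), (28, Yan, k2, 6, 21), (28, Yan, k2, 6, 27), (28, Yan, k2, 6, 30)}.
Joining (Product ⨝ Customer) and Sale on price yields {(28, Ned, k2, 26, 21, 21, Beta), (28, Ned, k2, 26, 21, 5, Alpha), (28, Ned, k2, 26, 27, 7, Echo), (28, Yan, k2, 15, 21, 21, Beta), (28, Yan, k2, 15, 21, 5, Alpha), (28, Yan, k2, 15, 27, 7, Echo), (28, Yan, k2, 6, 21, 21, Beta), (28, Yan, k2, 6, 21, 5, Alpha), (28, Yan, k2, 6, 27, 7, Echo)}.
Selection cid < 21: {(28, Ned, k2, 26, 21, 5, Alpha), (28, Ned, k2, 26, 27, 7, Echo), (28, Yan, k2, 15, 21, 5, Alpha), (28, Yan, k2, 15, 27, 7, Echo), (28, Yan, k2, 6, 21, 5, Alpha), (28, Yan, k2, 6, 27, 7, Echo)}
Selection pname ≠ Alpha: {(28, Ned, k2, 26, 27, 7, Echo), (28, Yan, k2, 15, 27, 7, Echo), (28, Yan, k2, 6, 27, 7, Echo)}
π[sid, cid, price]: project onto (sid, cid, price) → {(15, 7, 27), (26, 7, 27), (6, 7, 27)}

{(15, 7, 27), (26, 7, 27), (6, 7, 27)}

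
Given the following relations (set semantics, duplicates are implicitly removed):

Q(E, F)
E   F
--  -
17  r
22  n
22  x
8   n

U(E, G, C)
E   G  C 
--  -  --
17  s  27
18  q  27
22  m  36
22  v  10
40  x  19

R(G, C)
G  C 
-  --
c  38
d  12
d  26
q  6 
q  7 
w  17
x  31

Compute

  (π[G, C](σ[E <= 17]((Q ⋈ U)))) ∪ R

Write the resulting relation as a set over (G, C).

{(c, 38), (d, 12), (d, 26), (q, 6), (q, 7), (s, 27), (w, 17), (x, 31)}

Q ⋈ U (natural join on E): {(17, r, s, 27), (22, n, m, 36), (22, n, v, 10), (22, x, m, 36), (22, x, v, 10)}
Apply σ_{E <= 17}; surviving tuples: {(17, r, s, 27)}
Keep only column(s) G, C: {(s, 27)}
Taking the union: {(c, 38), (d, 12), (d, 26), (q, 6), (q, 7), (s, 27), (w, 17), (x, 31)}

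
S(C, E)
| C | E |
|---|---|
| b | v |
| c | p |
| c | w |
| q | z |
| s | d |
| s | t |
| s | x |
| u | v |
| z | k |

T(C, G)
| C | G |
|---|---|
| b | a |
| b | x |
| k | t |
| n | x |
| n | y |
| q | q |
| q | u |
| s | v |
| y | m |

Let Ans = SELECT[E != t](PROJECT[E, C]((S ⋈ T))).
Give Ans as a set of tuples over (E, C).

Natural join on C: {(b, v, a), (b, v, x), (q, z, q), (q, z, u), (s, d, v), (s, t, v), (s, x, v)}
π_{E, C} gives {(d, s), (t, s), (v, b), (x, s), (z, q)} (2 duplicate(s) eliminated).
Filtering on E != t leaves {(d, s), (v, b), (x, s), (z, q)}.

{(d, s), (v, b), (x, s), (z, q)}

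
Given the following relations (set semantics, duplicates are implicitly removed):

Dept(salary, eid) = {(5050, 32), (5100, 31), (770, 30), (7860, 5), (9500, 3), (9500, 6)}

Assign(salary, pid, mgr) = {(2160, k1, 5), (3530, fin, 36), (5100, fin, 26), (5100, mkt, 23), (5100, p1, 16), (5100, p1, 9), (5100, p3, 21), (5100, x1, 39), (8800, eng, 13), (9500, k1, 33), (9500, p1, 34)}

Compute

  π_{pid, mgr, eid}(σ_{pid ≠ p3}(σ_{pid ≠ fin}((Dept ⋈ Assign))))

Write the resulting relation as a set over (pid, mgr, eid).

Dept ⋈ Assign (natural join on salary): {(5100, 31, fin, 26), (5100, 31, mkt, 23), (5100, 31, p1, 16), (5100, 31, p1, 9), (5100, 31, p3, 21), (5100, 31, x1, 39), (9500, 3, k1, 33), (9500, 3, p1, 34), (9500, 6, k1, 33), (9500, 6, p1, 34)}
σ[pid ≠ fin]: keep tuples satisfying pid ≠ fin → {(5100, 31, mkt, 23), (5100, 31, p1, 16), (5100, 31, p1, 9), (5100, 31, p3, 21), (5100, 31, x1, 39), (9500, 3, k1, 33), (9500, 3, p1, 34), (9500, 6, k1, 33), (9500, 6, p1, 34)}
σ[pid ≠ p3]: keep tuples satisfying pid ≠ p3 → {(5100, 31, mkt, 23), (5100, 31, p1, 16), (5100, 31, p1, 9), (5100, 31, x1, 39), (9500, 3, k1, 33), (9500, 3, p1, 34), (9500, 6, k1, 33), (9500, 6, p1, 34)}
π[pid, mgr, eid]: project onto (pid, mgr, eid) → {(k1, 33, 3), (k1, 33, 6), (mkt, 23, 31), (p1, 16, 31), (p1, 34, 3), (p1, 34, 6), (p1, 9, 31), (x1, 39, 31)}

{(k1, 33, 3), (k1, 33, 6), (mkt, 23, 31), (p1, 16, 31), (p1, 34, 3), (p1, 34, 6), (p1, 9, 31), (x1, 39, 31)}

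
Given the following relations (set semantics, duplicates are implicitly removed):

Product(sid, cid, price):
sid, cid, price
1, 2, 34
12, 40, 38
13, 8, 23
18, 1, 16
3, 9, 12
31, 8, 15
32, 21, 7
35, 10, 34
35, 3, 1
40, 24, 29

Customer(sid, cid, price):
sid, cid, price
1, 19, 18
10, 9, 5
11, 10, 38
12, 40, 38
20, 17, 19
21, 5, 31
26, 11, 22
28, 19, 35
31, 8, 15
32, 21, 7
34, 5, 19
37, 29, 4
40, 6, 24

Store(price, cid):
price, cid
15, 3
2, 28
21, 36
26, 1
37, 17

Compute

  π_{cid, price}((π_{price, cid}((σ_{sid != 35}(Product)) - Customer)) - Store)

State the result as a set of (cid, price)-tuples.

{(1, 16), (2, 34), (24, 29), (8, 23), (9, 12)}

σ[sid != 35]: keep tuples satisfying sid != 35 → {(1, 2, 34), (12, 40, 38), (13, 8, 23), (18, 1, 16), (3, 9, 12), (31, 8, 15), (32, 21, 7), (40, 24, 29)}
Set difference of the two operands is {(1, 2, 34), (13, 8, 23), (18, 1, 16), (3, 9, 12), (40, 24, 29)}.
π_{price, cid} gives {(12, 9), (16, 1), (23, 8), (29, 24), (34, 2)}.
Set difference of the two operands is {(12, 9), (16, 1), (23, 8), (29, 24), (34, 2)}.
π_{cid, price} gives {(1, 16), (2, 34), (24, 29), (8, 23), (9, 12)}.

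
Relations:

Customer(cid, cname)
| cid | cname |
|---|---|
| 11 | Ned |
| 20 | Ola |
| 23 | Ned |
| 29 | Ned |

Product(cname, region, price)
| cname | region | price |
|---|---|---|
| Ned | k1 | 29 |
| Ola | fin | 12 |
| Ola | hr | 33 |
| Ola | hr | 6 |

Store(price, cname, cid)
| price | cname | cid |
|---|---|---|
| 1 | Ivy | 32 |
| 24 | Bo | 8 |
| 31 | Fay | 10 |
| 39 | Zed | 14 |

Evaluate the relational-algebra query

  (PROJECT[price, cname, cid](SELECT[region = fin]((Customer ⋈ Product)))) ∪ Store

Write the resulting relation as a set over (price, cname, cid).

Customer ⋈ Product (natural join on cname): {(11, Ned, k1, 29), (20, Ola, fin, 12), (20, Ola, hr, 33), (20, Ola, hr, 6), (23, Ned, k1, 29), (29, Ned, k1, 29)}
Filtering on region = fin leaves {(20, Ola, fin, 12)}.
π[price, cname, cid]: project onto (price, cname, cid) → {(12, Ola, 20)}
Taking the union: {(1, Ivy, 32), (12, Ola, 20), (24, Bo, 8), (31, Fay, 10), (39, Zed, 14)}

{(1, Ivy, 32), (12, Ola, 20), (24, Bo, 8), (31, Fay, 10), (39, Zed, 14)}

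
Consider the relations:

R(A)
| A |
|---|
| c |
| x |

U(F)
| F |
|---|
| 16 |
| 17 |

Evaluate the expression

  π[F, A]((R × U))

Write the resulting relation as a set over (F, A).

{(16, c), (16, x), (17, c), (17, x)}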